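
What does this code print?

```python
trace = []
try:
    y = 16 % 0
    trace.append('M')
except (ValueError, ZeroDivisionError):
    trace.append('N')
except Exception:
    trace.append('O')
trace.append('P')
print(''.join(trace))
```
NP

ZeroDivisionError matches tuple containing it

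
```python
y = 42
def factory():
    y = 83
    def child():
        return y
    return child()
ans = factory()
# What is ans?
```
83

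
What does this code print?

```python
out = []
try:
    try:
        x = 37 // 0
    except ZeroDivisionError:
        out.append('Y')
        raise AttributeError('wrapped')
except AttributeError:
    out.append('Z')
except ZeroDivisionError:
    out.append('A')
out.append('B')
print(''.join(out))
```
YZB

AttributeError raised and caught, original ZeroDivisionError not re-raised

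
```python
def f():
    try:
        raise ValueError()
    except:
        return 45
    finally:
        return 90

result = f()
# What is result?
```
90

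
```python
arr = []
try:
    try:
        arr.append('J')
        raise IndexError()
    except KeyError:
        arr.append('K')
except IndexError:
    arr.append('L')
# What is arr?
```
['J', 'L']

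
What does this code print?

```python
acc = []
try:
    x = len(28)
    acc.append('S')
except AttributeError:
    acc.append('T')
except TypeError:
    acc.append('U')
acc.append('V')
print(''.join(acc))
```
UV

TypeError is caught by its specific handler, not AttributeError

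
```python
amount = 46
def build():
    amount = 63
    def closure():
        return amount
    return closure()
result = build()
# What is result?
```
63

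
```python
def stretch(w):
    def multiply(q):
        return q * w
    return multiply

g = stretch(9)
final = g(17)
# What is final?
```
153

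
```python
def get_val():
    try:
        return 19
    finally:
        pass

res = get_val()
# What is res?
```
19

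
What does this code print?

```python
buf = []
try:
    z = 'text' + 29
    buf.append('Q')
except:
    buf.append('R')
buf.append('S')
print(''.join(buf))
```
RS

Exception raised in try, caught by bare except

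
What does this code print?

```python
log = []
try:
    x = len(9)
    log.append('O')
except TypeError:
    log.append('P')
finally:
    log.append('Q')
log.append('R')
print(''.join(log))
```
PQR

finally always runs, even after exception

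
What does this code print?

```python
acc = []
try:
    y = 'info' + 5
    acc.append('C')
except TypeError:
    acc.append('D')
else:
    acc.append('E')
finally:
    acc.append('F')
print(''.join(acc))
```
DF

Exception: except runs, else skipped, finally runs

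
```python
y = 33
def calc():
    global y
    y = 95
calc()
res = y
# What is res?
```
95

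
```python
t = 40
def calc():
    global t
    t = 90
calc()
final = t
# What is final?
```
90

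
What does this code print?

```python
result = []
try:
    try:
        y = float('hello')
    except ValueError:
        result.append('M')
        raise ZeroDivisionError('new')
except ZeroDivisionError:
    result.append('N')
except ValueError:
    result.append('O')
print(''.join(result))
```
MN

New ZeroDivisionError raised, caught by outer ZeroDivisionError handler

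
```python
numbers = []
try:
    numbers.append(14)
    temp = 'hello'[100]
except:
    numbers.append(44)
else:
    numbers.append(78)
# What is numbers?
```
[14, 44]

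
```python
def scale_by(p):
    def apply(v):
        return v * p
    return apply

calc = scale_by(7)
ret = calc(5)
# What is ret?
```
35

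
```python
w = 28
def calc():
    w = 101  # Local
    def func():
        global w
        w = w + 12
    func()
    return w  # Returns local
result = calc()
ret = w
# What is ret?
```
40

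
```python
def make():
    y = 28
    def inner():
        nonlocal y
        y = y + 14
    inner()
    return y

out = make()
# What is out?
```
42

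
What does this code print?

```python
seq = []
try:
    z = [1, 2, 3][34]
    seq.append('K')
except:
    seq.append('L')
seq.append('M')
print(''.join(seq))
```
LM

Exception raised in try, caught by bare except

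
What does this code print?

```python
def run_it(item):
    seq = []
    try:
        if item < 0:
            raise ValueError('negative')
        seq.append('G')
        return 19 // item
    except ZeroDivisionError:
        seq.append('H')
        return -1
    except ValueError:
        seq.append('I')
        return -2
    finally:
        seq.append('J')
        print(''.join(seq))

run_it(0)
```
GHJ

item=0 causes ZeroDivisionError, caught, finally prints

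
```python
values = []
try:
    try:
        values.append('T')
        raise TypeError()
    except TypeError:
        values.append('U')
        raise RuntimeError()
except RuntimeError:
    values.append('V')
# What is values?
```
['T', 'U', 'V']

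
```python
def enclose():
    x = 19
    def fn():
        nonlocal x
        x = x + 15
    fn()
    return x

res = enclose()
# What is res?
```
34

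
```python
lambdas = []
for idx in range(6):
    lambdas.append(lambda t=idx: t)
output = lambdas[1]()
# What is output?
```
1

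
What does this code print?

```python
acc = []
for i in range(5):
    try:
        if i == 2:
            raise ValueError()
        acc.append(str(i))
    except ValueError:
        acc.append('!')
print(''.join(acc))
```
01!34

Exception on i=2 caught, loop continues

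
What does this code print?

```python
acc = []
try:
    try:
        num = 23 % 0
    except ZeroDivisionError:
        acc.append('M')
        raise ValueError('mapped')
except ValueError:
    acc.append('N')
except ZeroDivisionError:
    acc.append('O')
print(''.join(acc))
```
MN

New ValueError raised, caught by outer ValueError handler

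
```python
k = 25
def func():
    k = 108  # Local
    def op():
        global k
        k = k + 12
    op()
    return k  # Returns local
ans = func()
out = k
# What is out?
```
37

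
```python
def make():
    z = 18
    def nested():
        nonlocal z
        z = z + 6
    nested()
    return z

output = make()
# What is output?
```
24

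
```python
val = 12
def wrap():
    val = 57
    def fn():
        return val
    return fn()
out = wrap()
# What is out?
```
57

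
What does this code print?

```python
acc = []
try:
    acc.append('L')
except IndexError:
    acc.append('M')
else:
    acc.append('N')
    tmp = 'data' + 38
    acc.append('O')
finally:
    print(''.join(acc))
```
LN

Try succeeds, else appends 'N', TypeError in else is uncaught, finally prints before exception propagates ('O' never appended)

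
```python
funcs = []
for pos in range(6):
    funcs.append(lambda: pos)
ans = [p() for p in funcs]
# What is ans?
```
[5, 5, 5, 5, 5, 5]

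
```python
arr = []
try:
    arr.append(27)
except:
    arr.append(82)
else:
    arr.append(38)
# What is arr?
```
[27, 38]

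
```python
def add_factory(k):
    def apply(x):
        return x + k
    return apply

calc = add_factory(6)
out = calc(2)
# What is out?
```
8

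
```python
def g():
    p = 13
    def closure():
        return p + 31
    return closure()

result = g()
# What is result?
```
44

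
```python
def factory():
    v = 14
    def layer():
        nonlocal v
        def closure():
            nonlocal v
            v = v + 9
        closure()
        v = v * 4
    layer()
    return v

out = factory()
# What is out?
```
92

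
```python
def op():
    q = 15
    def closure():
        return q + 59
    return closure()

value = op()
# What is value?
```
74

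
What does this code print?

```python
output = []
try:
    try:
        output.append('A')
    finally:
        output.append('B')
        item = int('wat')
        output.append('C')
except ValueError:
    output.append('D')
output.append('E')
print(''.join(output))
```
ABDE

Exception in inner finally caught by outer except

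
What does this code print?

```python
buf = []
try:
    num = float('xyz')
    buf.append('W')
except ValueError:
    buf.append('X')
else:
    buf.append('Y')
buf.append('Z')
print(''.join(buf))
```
XZ

else block skipped when exception is caught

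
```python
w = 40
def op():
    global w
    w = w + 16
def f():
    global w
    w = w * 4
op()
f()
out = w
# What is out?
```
224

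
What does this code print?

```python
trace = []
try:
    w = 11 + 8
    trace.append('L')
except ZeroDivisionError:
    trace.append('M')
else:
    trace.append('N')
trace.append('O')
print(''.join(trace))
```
LNO

else block runs when no exception occurs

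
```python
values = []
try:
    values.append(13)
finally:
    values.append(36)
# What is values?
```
[13, 36]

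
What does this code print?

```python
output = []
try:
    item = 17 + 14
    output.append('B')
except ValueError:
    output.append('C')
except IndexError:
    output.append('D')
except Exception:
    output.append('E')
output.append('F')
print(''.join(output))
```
BF

No exception, try block completes normally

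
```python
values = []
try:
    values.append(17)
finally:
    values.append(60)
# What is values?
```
[17, 60]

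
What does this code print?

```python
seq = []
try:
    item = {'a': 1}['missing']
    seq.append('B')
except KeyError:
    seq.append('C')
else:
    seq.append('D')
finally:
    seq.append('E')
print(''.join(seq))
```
CE

Exception: except runs, else skipped, finally runs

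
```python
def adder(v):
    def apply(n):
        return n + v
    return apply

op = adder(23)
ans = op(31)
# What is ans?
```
54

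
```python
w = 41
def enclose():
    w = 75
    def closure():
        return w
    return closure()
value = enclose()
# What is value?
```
75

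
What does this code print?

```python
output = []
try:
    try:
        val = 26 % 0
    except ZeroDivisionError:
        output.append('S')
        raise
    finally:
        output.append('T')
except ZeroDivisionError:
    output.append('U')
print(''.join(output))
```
STU

finally runs before re-raised exception propagates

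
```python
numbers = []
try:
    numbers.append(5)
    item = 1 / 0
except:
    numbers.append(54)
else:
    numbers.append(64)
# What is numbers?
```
[5, 54]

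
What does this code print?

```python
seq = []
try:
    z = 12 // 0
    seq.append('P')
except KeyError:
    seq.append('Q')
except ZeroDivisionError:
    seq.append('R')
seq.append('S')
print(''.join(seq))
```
RS

ZeroDivisionError is caught by its specific handler, not KeyError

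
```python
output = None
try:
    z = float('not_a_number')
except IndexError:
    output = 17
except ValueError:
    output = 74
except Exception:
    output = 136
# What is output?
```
74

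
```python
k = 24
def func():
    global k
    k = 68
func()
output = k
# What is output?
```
68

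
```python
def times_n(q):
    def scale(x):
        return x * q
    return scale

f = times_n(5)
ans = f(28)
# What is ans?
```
140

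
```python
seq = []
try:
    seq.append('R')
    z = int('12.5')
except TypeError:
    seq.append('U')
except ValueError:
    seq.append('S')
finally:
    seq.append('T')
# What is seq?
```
['R', 'S', 'T']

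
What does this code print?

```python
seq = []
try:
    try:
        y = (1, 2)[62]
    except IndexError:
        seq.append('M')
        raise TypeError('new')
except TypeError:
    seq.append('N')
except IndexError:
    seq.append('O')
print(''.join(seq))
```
MN

New TypeError raised, caught by outer TypeError handler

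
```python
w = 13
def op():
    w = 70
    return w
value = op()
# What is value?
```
70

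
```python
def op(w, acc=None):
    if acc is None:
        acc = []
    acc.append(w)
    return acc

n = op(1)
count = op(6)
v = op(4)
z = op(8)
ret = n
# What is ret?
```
[1]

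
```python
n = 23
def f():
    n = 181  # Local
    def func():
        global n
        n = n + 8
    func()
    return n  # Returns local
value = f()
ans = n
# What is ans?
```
31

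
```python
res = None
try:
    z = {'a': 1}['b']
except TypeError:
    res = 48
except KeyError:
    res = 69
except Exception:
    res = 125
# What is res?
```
69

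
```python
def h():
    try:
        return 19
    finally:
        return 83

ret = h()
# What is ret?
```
83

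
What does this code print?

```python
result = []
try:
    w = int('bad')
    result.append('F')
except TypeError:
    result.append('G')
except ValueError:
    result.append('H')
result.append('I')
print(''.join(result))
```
HI

ValueError is caught by its specific handler, not TypeError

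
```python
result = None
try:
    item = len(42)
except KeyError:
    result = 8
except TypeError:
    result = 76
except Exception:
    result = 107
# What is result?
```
76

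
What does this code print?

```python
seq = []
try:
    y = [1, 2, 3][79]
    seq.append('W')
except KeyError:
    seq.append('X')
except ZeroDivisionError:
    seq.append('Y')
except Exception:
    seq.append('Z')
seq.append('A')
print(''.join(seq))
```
ZA

IndexError not specifically caught, falls to Exception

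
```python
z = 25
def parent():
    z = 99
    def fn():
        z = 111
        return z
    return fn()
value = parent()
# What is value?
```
111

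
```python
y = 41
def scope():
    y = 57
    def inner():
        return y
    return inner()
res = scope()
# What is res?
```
57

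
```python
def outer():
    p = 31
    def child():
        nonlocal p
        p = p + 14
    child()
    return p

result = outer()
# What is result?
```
45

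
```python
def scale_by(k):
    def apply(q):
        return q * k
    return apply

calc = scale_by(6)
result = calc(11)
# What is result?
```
66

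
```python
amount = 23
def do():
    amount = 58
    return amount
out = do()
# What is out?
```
58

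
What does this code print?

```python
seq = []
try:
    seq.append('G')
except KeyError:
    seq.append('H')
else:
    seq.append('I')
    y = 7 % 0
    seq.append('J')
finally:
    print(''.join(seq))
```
GI

Try succeeds, else appends 'I', ZeroDivisionError in else is uncaught, finally prints before exception propagates ('J' never appended)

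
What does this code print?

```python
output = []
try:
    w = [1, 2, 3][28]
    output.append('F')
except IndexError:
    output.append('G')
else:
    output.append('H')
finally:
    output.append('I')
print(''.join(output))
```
GI

Exception: except runs, else skipped, finally runs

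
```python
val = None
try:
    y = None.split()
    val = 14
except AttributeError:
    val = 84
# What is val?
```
84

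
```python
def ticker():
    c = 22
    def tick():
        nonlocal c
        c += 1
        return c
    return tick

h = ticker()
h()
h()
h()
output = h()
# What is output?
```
26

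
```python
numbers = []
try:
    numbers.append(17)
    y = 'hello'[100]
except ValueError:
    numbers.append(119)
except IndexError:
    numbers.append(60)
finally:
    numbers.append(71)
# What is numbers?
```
[17, 60, 71]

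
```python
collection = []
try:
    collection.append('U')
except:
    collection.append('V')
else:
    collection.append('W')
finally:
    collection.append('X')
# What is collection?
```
['U', 'W', 'X']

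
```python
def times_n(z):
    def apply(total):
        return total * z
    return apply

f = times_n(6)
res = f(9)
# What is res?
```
54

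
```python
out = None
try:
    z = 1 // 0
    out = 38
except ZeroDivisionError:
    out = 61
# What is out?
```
61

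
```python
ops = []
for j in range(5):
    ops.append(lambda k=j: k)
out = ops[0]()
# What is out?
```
0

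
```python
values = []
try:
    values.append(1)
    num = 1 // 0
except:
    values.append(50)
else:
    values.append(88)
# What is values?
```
[1, 50]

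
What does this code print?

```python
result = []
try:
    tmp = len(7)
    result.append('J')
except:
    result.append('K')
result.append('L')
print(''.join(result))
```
KL

Exception raised in try, caught by bare except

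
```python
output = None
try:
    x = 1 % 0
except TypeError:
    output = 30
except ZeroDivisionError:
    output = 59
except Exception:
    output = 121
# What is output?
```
59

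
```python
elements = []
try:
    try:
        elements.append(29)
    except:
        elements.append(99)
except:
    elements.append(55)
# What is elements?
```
[29]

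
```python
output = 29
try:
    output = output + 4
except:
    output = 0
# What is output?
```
33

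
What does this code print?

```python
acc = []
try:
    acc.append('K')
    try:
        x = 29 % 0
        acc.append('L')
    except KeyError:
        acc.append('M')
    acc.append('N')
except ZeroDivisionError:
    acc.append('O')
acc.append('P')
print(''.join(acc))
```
KOP

Inner handler doesn't match, propagates to outer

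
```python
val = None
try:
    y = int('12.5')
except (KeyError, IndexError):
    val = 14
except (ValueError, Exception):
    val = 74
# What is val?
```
74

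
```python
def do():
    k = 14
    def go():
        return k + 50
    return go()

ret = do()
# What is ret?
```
64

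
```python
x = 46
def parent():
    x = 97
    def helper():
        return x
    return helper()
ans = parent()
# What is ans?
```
97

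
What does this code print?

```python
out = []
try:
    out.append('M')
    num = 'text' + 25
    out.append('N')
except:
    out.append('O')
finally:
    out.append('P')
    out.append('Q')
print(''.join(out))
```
MOPQ

Code before exception runs, then except, then all of finally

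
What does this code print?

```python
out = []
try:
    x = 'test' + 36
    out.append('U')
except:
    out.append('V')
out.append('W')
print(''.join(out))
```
VW

Exception raised in try, caught by bare except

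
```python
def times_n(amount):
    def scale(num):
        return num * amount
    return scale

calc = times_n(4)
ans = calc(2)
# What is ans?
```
8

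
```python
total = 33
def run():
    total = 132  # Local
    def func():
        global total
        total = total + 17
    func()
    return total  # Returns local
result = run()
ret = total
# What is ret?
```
50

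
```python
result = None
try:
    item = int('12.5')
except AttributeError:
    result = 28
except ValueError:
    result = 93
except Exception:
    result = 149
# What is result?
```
93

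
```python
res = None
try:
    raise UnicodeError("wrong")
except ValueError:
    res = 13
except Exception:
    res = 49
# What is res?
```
13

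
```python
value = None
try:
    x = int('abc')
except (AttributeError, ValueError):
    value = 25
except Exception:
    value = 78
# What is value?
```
25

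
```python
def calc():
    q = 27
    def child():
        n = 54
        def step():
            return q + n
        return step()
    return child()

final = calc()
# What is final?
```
81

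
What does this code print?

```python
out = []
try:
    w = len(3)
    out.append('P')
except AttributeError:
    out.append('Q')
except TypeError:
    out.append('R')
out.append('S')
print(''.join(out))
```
RS

TypeError is caught by its specific handler, not AttributeError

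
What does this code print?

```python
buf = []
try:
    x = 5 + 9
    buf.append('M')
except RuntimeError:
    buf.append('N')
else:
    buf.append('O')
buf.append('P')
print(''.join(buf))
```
MOP

else block runs when no exception occurs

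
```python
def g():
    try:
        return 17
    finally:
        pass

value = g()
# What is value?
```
17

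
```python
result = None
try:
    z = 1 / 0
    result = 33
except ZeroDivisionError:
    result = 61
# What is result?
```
61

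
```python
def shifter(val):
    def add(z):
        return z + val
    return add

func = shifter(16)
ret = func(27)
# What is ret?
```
43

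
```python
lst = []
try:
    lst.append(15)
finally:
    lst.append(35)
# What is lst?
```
[15, 35]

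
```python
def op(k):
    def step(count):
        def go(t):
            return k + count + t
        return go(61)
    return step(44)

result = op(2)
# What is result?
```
107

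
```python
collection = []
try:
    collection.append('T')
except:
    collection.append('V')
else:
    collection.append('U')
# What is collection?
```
['T', 'U']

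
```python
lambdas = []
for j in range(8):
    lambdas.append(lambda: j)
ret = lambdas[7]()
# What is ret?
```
7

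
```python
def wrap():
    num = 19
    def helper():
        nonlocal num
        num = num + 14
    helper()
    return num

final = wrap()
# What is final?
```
33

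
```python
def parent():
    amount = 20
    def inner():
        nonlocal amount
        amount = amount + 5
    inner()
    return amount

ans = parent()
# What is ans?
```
25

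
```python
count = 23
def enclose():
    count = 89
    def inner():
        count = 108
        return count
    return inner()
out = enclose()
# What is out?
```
108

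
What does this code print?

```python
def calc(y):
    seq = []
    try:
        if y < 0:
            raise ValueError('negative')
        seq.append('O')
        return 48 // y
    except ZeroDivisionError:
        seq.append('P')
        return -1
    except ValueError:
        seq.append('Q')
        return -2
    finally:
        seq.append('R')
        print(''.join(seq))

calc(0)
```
OPR

y=0 causes ZeroDivisionError, caught, finally prints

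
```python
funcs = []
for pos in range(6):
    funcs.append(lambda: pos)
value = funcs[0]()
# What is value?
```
5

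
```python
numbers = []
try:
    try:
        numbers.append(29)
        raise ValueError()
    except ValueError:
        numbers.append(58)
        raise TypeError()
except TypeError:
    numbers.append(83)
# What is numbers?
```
[29, 58, 83]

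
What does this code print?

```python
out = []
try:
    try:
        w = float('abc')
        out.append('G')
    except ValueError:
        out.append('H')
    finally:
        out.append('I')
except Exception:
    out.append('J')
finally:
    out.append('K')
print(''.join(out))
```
HIK

Both finally blocks run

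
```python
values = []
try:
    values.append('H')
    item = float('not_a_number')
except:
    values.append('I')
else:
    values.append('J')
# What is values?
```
['H', 'I']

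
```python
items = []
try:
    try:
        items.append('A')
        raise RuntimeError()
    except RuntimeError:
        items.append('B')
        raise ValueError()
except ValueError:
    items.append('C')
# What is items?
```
['A', 'B', 'C']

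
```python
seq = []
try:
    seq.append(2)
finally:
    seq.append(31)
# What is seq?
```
[2, 31]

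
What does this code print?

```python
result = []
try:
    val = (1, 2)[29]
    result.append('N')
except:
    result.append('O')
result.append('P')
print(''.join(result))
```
OP

Exception raised in try, caught by bare except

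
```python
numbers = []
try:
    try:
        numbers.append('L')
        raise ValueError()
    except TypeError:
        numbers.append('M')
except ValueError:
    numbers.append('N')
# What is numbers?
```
['L', 'N']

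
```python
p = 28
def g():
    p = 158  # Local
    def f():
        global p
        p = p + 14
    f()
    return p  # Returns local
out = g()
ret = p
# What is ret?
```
42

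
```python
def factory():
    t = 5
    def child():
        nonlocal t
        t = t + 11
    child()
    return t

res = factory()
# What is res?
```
16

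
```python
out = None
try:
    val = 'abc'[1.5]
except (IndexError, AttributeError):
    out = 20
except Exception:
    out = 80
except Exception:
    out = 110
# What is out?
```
80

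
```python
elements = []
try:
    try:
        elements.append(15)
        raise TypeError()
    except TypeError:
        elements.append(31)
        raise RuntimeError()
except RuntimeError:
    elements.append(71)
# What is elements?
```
[15, 31, 71]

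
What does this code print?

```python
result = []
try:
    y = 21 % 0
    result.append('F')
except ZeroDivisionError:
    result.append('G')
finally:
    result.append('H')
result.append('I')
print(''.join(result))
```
GHI

finally always runs, even after exception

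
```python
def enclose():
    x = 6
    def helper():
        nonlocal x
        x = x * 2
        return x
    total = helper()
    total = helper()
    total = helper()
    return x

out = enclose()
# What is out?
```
48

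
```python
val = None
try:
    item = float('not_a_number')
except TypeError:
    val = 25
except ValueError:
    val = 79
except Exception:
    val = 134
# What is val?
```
79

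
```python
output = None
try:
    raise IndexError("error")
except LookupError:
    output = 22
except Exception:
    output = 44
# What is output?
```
22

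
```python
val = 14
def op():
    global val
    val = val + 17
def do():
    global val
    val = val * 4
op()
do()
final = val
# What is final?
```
124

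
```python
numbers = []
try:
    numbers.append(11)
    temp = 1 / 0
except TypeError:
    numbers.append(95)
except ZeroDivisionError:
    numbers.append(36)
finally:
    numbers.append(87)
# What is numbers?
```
[11, 36, 87]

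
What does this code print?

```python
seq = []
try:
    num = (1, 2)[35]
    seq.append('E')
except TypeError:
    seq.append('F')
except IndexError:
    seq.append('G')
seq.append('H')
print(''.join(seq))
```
GH

IndexError is caught by its specific handler, not TypeError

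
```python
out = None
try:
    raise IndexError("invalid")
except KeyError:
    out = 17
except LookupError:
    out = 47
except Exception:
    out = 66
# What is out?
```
47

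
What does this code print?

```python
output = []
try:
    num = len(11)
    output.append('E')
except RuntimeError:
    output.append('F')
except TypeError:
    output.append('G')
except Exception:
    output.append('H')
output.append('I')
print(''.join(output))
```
GI

TypeError matches before generic Exception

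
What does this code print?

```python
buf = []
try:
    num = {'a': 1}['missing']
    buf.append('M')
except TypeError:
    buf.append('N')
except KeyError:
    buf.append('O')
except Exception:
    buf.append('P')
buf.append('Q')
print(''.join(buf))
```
OQ

KeyError matches before generic Exception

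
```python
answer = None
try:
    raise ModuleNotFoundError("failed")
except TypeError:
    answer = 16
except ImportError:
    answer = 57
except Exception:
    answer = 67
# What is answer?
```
57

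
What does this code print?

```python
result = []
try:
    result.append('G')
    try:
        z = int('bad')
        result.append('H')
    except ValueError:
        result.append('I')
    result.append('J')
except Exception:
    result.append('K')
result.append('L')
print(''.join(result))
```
GIJL

Inner exception caught by inner handler, outer continues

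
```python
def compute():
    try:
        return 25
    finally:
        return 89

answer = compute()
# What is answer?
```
89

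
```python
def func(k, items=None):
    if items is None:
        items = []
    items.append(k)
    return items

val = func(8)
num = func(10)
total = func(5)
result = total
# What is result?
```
[5]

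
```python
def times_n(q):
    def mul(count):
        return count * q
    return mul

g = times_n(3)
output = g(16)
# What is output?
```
48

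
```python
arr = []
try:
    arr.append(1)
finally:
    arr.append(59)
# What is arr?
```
[1, 59]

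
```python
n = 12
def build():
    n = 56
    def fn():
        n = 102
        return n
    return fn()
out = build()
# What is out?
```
102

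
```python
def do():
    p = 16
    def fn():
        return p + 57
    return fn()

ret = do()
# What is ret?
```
73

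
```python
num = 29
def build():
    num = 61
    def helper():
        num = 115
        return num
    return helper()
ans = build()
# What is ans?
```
115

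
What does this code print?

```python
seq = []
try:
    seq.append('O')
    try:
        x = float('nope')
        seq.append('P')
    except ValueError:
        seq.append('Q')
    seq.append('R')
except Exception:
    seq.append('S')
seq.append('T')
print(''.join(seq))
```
OQRT

Inner exception caught by inner handler, outer continues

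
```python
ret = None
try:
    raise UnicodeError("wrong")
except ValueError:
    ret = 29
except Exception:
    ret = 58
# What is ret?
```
29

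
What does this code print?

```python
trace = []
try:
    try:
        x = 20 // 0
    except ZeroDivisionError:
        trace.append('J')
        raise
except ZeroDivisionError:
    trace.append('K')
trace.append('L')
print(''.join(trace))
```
JKL

raise without argument re-raises current exception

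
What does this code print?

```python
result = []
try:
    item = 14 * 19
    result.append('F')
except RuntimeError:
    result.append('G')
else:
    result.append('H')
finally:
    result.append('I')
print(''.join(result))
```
FHI

else runs before finally when no exception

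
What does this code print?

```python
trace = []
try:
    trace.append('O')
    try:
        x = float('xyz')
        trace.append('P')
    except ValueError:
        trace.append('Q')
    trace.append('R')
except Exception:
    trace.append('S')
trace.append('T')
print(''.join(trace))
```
OQRT

Inner exception caught by inner handler, outer continues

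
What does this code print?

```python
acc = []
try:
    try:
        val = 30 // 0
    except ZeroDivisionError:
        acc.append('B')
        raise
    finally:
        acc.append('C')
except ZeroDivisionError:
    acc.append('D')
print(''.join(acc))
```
BCD

finally runs before re-raised exception propagates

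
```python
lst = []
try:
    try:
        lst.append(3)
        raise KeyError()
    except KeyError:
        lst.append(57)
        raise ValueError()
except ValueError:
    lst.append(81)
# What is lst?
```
[3, 57, 81]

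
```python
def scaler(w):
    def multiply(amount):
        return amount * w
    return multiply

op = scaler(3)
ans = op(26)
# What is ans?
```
78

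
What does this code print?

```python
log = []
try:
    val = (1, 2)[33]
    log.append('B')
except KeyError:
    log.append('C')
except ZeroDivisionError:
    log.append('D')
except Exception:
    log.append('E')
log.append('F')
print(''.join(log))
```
EF

IndexError not specifically caught, falls to Exception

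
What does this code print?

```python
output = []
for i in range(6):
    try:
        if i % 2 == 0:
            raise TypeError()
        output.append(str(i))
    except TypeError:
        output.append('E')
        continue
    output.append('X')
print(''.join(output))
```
E1XE3XE5X

continue in except skips rest of loop body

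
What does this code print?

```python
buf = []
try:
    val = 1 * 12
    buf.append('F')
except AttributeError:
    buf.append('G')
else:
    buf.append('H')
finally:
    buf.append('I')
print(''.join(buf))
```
FHI

else runs before finally when no exception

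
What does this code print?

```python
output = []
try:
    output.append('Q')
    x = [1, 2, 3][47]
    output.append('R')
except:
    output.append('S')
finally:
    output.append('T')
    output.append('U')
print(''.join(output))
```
QSTU

Code before exception runs, then except, then all of finally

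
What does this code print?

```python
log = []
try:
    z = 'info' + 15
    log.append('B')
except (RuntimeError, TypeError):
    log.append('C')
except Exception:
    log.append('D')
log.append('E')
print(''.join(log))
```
CE

TypeError matches tuple containing it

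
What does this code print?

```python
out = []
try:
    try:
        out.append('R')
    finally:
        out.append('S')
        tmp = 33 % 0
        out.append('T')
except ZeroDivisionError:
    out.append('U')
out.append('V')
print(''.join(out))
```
RSUV

Exception in inner finally caught by outer except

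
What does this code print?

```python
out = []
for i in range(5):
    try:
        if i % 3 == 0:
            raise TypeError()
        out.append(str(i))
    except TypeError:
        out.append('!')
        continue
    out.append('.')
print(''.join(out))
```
!1.2.!4.

continue in except skips rest of loop body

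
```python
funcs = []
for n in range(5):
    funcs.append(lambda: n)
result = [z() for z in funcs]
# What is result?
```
[4, 4, 4, 4, 4]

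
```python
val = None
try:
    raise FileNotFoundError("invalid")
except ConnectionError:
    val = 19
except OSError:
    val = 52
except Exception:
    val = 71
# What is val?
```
52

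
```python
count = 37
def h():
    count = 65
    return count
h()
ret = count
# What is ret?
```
37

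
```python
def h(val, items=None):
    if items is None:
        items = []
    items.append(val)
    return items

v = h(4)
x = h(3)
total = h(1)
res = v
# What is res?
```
[4]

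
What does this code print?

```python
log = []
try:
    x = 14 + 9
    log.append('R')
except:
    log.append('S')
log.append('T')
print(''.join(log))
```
RT

No exception, try block completes normally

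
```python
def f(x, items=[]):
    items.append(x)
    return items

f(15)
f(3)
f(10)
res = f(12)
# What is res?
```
[15, 3, 10, 12]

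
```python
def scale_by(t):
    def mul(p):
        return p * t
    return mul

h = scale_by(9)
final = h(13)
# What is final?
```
117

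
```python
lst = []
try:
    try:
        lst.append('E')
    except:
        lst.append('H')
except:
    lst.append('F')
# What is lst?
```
['E']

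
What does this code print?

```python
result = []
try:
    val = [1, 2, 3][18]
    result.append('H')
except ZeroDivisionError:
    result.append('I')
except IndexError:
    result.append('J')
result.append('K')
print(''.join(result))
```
JK

IndexError is caught by its specific handler, not ZeroDivisionError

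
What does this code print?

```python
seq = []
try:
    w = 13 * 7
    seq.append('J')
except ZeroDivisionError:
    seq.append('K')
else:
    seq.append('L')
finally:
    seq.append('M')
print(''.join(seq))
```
JLM

else runs before finally when no exception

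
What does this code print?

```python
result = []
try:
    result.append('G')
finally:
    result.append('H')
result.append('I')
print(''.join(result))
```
GHI

try/finally without except, no exception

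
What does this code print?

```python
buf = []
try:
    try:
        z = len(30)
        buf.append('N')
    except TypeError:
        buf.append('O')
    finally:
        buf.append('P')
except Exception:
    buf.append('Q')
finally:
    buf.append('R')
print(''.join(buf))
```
OPR

Both finally blocks run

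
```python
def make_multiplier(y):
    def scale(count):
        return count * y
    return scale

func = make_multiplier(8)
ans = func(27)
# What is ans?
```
216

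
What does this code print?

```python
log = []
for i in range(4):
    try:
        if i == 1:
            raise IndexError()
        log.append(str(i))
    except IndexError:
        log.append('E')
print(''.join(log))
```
0E23

Exception on i=1 caught, loop continues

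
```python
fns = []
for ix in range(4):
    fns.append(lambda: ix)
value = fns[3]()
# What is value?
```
3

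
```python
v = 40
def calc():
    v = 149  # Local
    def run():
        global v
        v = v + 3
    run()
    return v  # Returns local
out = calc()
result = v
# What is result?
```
43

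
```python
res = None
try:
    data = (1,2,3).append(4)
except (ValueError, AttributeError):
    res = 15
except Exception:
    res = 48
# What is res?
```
15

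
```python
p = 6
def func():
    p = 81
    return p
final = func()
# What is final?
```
81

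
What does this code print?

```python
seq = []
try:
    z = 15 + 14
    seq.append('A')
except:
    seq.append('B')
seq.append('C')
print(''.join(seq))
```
AC

No exception, try block completes normally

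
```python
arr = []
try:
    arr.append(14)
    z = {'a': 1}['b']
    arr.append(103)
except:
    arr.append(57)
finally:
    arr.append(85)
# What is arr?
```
[14, 57, 85]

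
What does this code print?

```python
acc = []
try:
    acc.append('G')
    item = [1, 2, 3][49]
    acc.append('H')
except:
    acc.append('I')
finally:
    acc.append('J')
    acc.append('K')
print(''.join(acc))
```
GIJK

Code before exception runs, then except, then all of finally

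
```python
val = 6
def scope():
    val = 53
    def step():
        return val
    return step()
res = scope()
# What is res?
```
53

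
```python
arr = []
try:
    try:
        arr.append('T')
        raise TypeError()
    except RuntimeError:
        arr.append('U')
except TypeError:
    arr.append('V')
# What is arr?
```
['T', 'V']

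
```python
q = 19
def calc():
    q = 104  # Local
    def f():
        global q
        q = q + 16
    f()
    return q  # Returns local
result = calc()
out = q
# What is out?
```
35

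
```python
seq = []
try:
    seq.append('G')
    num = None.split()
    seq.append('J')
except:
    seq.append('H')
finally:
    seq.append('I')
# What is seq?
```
['G', 'H', 'I']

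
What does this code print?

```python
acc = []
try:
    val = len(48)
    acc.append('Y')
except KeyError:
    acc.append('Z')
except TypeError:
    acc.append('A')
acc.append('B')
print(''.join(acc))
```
AB

TypeError is caught by its specific handler, not KeyError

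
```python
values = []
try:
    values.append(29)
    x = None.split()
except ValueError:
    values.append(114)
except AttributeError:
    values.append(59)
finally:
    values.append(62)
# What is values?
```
[29, 59, 62]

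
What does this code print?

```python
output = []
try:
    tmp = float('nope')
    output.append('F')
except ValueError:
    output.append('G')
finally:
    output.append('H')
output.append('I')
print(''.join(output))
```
GHI

finally always runs, even after exception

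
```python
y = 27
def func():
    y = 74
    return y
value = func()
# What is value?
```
74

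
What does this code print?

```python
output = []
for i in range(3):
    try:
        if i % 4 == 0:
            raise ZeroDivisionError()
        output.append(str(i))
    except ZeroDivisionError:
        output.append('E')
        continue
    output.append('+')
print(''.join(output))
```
E1+2+

continue in except skips rest of loop body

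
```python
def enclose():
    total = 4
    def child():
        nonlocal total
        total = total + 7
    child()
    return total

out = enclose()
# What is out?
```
11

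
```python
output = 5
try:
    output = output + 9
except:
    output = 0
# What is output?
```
14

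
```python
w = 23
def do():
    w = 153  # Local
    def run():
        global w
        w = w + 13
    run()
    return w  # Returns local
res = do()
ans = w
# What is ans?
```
36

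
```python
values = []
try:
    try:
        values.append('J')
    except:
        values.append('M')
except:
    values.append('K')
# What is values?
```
['J']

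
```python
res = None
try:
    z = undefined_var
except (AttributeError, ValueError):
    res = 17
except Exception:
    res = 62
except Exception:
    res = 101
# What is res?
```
62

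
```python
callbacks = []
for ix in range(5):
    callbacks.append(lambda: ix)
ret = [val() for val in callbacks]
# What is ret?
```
[4, 4, 4, 4, 4]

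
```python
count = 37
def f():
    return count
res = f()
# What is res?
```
37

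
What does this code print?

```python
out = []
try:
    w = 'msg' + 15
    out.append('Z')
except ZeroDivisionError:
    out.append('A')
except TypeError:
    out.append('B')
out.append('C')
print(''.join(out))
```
BC

TypeError is caught by its specific handler, not ZeroDivisionError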